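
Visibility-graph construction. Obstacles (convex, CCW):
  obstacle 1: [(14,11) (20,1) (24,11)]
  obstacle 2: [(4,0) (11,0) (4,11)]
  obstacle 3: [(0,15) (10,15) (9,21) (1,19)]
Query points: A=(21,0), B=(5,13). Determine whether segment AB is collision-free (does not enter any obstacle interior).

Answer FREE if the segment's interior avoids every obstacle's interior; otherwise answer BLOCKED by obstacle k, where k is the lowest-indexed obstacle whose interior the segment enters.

FREE

Obstacle 1 [(14,11) (20,1) (24,11)]:
  edge (14,11)–(20,1): clear
  edge (20,1)–(24,11): clear
  edge (24,11)–(14,11): clear
  midpoint (13,13/2) outside
  → clear
Obstacle 2 [(4,0) (11,0) (4,11)]:
  edge (4,0)–(11,0): clear
  edge (11,0)–(4,11): clear
  edge (4,11)–(4,0): clear
  midpoint (13,13/2) outside
  → clear
Obstacle 3 [(0,15) (10,15) (9,21) (1,19)]:
  edge (0,15)–(10,15): clear
  edge (10,15)–(9,21): clear
  edge (9,21)–(1,19): clear
  edge (1,19)–(0,15): clear
  midpoint (13,13/2) outside
  → clear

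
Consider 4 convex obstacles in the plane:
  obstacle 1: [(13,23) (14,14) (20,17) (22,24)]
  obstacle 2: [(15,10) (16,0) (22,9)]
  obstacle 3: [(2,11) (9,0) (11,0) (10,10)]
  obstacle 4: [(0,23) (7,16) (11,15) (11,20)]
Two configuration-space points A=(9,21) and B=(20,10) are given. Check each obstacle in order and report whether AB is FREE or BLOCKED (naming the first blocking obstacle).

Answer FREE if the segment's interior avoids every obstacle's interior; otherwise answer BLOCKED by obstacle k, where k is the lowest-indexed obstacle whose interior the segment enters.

Obstacle 1 [(13,23) (14,14) (20,17) (22,24)]:
  edge (13,23)–(14,14): crosses AB
  edge (14,14)–(20,17): crosses AB
  edge (20,17)–(22,24): clear
  edge (22,24)–(13,23): clear
  → BLOCKED
Obstacle 2 [(15,10) (16,0) (22,9)]:
  edge (15,10)–(16,0): clear
  edge (16,0)–(22,9): clear
  edge (22,9)–(15,10): clear
  midpoint (29/2,31/2) outside
  → clear
Obstacle 3 [(2,11) (9,0) (11,0) (10,10)]:
  edge (2,11)–(9,0): clear
  edge (9,0)–(11,0): clear
  edge (11,0)–(10,10): clear
  edge (10,10)–(2,11): clear
  midpoint (29/2,31/2) outside
  → clear
Obstacle 4 [(0,23) (7,16) (11,15) (11,20)]:
  edge (0,23)–(7,16): clear
  edge (7,16)–(11,15): clear
  edge (11,15)–(11,20): crosses AB
  edge (11,20)–(0,23): crosses AB
  → BLOCKED

BLOCKED by obstacle 1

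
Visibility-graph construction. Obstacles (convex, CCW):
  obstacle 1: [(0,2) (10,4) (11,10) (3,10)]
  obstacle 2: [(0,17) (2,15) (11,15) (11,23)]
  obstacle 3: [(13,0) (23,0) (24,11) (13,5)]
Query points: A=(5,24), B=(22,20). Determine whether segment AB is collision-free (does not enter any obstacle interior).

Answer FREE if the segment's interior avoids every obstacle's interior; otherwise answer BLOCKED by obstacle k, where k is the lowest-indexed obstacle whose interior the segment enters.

BLOCKED by obstacle 2

Obstacle 1 [(0,2) (10,4) (11,10) (3,10)]:
  edge (0,2)–(10,4): clear
  edge (10,4)–(11,10): clear
  edge (11,10)–(3,10): clear
  edge (3,10)–(0,2): clear
  midpoint (27/2,22) outside
  → clear
Obstacle 2 [(0,17) (2,15) (11,15) (11,23)]:
  edge (0,17)–(2,15): clear
  edge (2,15)–(11,15): clear
  edge (11,15)–(11,23): crosses AB
  edge (11,23)–(0,17): crosses AB
  → BLOCKED
Obstacle 3 [(13,0) (23,0) (24,11) (13,5)]:
  edge (13,0)–(23,0): clear
  edge (23,0)–(24,11): clear
  edge (24,11)–(13,5): clear
  edge (13,5)–(13,0): clear
  midpoint (27/2,22) outside
  → clear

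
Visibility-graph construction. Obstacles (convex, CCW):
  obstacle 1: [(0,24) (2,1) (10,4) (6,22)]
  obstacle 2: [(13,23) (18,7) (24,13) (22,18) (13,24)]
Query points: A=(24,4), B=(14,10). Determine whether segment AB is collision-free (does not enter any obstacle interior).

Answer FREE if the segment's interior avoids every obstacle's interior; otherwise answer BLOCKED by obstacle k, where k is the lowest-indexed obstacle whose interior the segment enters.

BLOCKED by obstacle 2

Obstacle 1 [(0,24) (2,1) (10,4) (6,22)]:
  edge (0,24)–(2,1): clear
  edge (2,1)–(10,4): clear
  edge (10,4)–(6,22): clear
  edge (6,22)–(0,24): clear
  midpoint (19,7) outside
  → clear
Obstacle 2 [(13,23) (18,7) (24,13) (22,18) (13,24)]:
  edge (13,23)–(18,7): crosses AB
  edge (18,7)–(24,13): crosses AB
  edge (24,13)–(22,18): clear
  edge (22,18)–(13,24): clear
  edge (13,24)–(13,23): clear
  → BLOCKED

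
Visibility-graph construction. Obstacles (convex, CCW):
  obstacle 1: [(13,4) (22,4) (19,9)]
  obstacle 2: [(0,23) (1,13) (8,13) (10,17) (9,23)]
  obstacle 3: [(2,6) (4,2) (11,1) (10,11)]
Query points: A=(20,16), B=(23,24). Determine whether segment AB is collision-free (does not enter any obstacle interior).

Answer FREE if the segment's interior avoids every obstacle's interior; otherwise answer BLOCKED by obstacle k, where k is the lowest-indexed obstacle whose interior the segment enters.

FREE

Obstacle 1 [(13,4) (22,4) (19,9)]:
  edge (13,4)–(22,4): clear
  edge (22,4)–(19,9): clear
  edge (19,9)–(13,4): clear
  midpoint (43/2,20) outside
  → clear
Obstacle 2 [(0,23) (1,13) (8,13) (10,17) (9,23)]:
  edge (0,23)–(1,13): clear
  edge (1,13)–(8,13): clear
  edge (8,13)–(10,17): clear
  edge (10,17)–(9,23): clear
  edge (9,23)–(0,23): clear
  midpoint (43/2,20) outside
  → clear
Obstacle 3 [(2,6) (4,2) (11,1) (10,11)]:
  edge (2,6)–(4,2): clear
  edge (4,2)–(11,1): clear
  edge (11,1)–(10,11): clear
  edge (10,11)–(2,6): clear
  midpoint (43/2,20) outside
  → clear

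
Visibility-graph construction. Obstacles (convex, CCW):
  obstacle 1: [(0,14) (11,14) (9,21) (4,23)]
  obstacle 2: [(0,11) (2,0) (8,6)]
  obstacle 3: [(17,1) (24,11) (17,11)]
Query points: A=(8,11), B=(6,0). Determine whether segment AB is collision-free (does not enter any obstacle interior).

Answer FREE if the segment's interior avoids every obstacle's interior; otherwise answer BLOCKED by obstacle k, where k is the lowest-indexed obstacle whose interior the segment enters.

Obstacle 1 [(0,14) (11,14) (9,21) (4,23)]:
  edge (0,14)–(11,14): clear
  edge (11,14)–(9,21): clear
  edge (9,21)–(4,23): clear
  edge (4,23)–(0,14): clear
  midpoint (7,11/2) outside
  → clear
Obstacle 2 [(0,11) (2,0) (8,6)]:
  edge (0,11)–(2,0): clear
  edge (2,0)–(8,6): crosses AB
  edge (8,6)–(0,11): crosses AB
  → BLOCKED
Obstacle 3 [(17,1) (24,11) (17,11)]:
  edge (17,1)–(24,11): clear
  edge (24,11)–(17,11): clear
  edge (17,11)–(17,1): clear
  midpoint (7,11/2) outside
  → clear

BLOCKED by obstacle 2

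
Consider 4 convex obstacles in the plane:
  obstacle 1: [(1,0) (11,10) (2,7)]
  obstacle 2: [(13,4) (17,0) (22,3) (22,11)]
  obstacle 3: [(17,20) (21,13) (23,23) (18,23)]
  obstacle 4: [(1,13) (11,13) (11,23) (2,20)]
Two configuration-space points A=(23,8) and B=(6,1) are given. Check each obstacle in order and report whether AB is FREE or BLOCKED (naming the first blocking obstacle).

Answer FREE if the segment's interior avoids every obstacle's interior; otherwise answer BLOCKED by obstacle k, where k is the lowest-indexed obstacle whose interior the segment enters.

BLOCKED by obstacle 2

Obstacle 1 [(1,0) (11,10) (2,7)]:
  edge (1,0)–(11,10): clear
  edge (11,10)–(2,7): clear
  edge (2,7)–(1,0): clear
  midpoint (29/2,9/2) outside
  → clear
Obstacle 2 [(13,4) (17,0) (22,3) (22,11)]:
  edge (13,4)–(17,0): crosses AB
  edge (17,0)–(22,3): clear
  edge (22,3)–(22,11): crosses AB
  edge (22,11)–(13,4): clear
  → BLOCKED
Obstacle 3 [(17,20) (21,13) (23,23) (18,23)]:
  edge (17,20)–(21,13): clear
  edge (21,13)–(23,23): clear
  edge (23,23)–(18,23): clear
  edge (18,23)–(17,20): clear
  midpoint (29/2,9/2) outside
  → clear
Obstacle 4 [(1,13) (11,13) (11,23) (2,20)]:
  edge (1,13)–(11,13): clear
  edge (11,13)–(11,23): clear
  edge (11,23)–(2,20): clear
  edge (2,20)–(1,13): clear
  midpoint (29/2,9/2) outside
  → clear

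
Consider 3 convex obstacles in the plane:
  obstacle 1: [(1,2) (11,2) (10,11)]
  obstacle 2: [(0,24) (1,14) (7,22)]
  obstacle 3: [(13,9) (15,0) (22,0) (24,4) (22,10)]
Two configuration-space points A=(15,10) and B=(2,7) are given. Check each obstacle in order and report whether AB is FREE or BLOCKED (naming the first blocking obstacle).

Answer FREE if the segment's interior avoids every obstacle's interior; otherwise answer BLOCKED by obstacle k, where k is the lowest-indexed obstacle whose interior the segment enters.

Obstacle 1 [(1,2) (11,2) (10,11)]:
  edge (1,2)–(11,2): clear
  edge (11,2)–(10,11): crosses AB
  edge (10,11)–(1,2): crosses AB
  → BLOCKED
Obstacle 2 [(0,24) (1,14) (7,22)]:
  edge (0,24)–(1,14): clear
  edge (1,14)–(7,22): clear
  edge (7,22)–(0,24): clear
  midpoint (17/2,17/2) outside
  → clear
Obstacle 3 [(13,9) (15,0) (22,0) (24,4) (22,10)]:
  edge (13,9)–(15,0): clear
  edge (15,0)–(22,0): clear
  edge (22,0)–(24,4): clear
  edge (24,4)–(22,10): clear
  edge (22,10)–(13,9): clear
  midpoint (17/2,17/2) outside
  → clear

BLOCKED by obstacle 1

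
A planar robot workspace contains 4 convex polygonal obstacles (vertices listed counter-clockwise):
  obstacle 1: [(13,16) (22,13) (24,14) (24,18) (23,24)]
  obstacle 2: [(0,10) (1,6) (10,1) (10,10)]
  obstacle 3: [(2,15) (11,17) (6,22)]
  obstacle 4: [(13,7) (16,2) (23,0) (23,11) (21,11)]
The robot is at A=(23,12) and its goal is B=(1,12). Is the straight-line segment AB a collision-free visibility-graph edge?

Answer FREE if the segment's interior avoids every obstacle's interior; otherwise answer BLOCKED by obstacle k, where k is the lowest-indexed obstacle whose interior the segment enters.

FREE

Obstacle 1 [(13,16) (22,13) (24,14) (24,18) (23,24)]:
  edge (13,16)–(22,13): clear
  edge (22,13)–(24,14): clear
  edge (24,14)–(24,18): clear
  edge (24,18)–(23,24): clear
  edge (23,24)–(13,16): clear
  midpoint (12,12) outside
  → clear
Obstacle 2 [(0,10) (1,6) (10,1) (10,10)]:
  edge (0,10)–(1,6): clear
  edge (1,6)–(10,1): clear
  edge (10,1)–(10,10): clear
  edge (10,10)–(0,10): clear
  midpoint (12,12) outside
  → clear
Obstacle 3 [(2,15) (11,17) (6,22)]:
  edge (2,15)–(11,17): clear
  edge (11,17)–(6,22): clear
  edge (6,22)–(2,15): clear
  midpoint (12,12) outside
  → clear
Obstacle 4 [(13,7) (16,2) (23,0) (23,11) (21,11)]:
  edge (13,7)–(16,2): clear
  edge (16,2)–(23,0): clear
  edge (23,0)–(23,11): clear
  edge (23,11)–(21,11): clear
  edge (21,11)–(13,7): clear
  midpoint (12,12) outside
  → clear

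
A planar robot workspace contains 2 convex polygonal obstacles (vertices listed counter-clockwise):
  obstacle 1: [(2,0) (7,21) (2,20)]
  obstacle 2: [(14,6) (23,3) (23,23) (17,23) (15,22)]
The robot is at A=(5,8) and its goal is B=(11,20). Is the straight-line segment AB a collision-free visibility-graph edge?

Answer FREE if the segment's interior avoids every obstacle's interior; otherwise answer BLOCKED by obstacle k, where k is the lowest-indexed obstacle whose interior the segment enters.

Obstacle 1 [(2,0) (7,21) (2,20)]:
  edge (2,0)–(7,21): clear
  edge (7,21)–(2,20): clear
  edge (2,20)–(2,0): clear
  midpoint (8,14) outside
  → clear
Obstacle 2 [(14,6) (23,3) (23,23) (17,23) (15,22)]:
  edge (14,6)–(23,3): clear
  edge (23,3)–(23,23): clear
  edge (23,23)–(17,23): clear
  edge (17,23)–(15,22): clear
  edge (15,22)–(14,6): clear
  midpoint (8,14) outside
  → clear

FREE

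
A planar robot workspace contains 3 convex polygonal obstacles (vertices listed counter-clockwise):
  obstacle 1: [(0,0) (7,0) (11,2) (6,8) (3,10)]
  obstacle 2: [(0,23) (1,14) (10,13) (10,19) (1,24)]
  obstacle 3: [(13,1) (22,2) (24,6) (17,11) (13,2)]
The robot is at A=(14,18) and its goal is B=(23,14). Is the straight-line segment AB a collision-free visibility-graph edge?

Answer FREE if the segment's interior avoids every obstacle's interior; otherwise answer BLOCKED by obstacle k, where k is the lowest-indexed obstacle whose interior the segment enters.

Obstacle 1 [(0,0) (7,0) (11,2) (6,8) (3,10)]:
  edge (0,0)–(7,0): clear
  edge (7,0)–(11,2): clear
  edge (11,2)–(6,8): clear
  edge (6,8)–(3,10): clear
  edge (3,10)–(0,0): clear
  midpoint (37/2,16) outside
  → clear
Obstacle 2 [(0,23) (1,14) (10,13) (10,19) (1,24)]:
  edge (0,23)–(1,14): clear
  edge (1,14)–(10,13): clear
  edge (10,13)–(10,19): clear
  edge (10,19)–(1,24): clear
  edge (1,24)–(0,23): clear
  midpoint (37/2,16) outside
  → clear
Obstacle 3 [(13,1) (22,2) (24,6) (17,11) (13,2)]:
  edge (13,1)–(22,2): clear
  edge (22,2)–(24,6): clear
  edge (24,6)–(17,11): clear
  edge (17,11)–(13,2): clear
  edge (13,2)–(13,1): clear
  midpoint (37/2,16) outside
  → clear

FREE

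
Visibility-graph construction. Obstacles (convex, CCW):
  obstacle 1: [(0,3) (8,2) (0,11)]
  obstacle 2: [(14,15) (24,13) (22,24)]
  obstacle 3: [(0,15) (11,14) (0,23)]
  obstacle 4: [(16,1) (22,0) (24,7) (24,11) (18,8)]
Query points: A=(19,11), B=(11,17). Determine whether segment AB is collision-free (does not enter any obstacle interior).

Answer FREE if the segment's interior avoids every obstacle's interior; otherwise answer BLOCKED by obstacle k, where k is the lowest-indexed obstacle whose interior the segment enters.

FREE

Obstacle 1 [(0,3) (8,2) (0,11)]:
  edge (0,3)–(8,2): clear
  edge (8,2)–(0,11): clear
  edge (0,11)–(0,3): clear
  midpoint (15,14) outside
  → clear
Obstacle 2 [(14,15) (24,13) (22,24)]:
  edge (14,15)–(24,13): clear
  edge (24,13)–(22,24): clear
  edge (22,24)–(14,15): clear
  midpoint (15,14) outside
  → clear
Obstacle 3 [(0,15) (11,14) (0,23)]:
  edge (0,15)–(11,14): clear
  edge (11,14)–(0,23): clear
  edge (0,23)–(0,15): clear
  midpoint (15,14) outside
  → clear
Obstacle 4 [(16,1) (22,0) (24,7) (24,11) (18,8)]:
  edge (16,1)–(22,0): clear
  edge (22,0)–(24,7): clear
  edge (24,7)–(24,11): clear
  edge (24,11)–(18,8): clear
  edge (18,8)–(16,1): clear
  midpoint (15,14) outside
  → clear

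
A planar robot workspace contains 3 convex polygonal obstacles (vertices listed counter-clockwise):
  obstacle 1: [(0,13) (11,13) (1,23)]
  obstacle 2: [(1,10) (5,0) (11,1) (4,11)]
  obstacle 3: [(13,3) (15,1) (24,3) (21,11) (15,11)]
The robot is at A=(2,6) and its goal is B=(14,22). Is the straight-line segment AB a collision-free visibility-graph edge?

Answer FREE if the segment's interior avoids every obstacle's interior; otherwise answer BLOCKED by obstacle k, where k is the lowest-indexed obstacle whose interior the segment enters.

Obstacle 1 [(0,13) (11,13) (1,23)]:
  edge (0,13)–(11,13): crosses AB
  edge (11,13)–(1,23): crosses AB
  edge (1,23)–(0,13): clear
  → BLOCKED
Obstacle 2 [(1,10) (5,0) (11,1) (4,11)]:
  edge (1,10)–(5,0): crosses AB
  edge (5,0)–(11,1): clear
  edge (11,1)–(4,11): crosses AB
  edge (4,11)–(1,10): clear
  → BLOCKED
Obstacle 3 [(13,3) (15,1) (24,3) (21,11) (15,11)]:
  edge (13,3)–(15,1): clear
  edge (15,1)–(24,3): clear
  edge (24,3)–(21,11): clear
  edge (21,11)–(15,11): clear
  edge (15,11)–(13,3): clear
  midpoint (8,14) outside
  → clear

BLOCKED by obstacle 1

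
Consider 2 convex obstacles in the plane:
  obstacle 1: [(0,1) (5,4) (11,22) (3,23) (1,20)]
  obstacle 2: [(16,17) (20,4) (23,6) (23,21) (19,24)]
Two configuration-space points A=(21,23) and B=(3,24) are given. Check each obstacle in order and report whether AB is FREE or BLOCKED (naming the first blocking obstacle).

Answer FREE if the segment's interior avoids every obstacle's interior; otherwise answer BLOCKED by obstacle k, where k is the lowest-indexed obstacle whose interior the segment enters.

BLOCKED by obstacle 2

Obstacle 1 [(0,1) (5,4) (11,22) (3,23) (1,20)]:
  edge (0,1)–(5,4): clear
  edge (5,4)–(11,22): clear
  edge (11,22)–(3,23): clear
  edge (3,23)–(1,20): clear
  edge (1,20)–(0,1): clear
  midpoint (12,47/2) outside
  → clear
Obstacle 2 [(16,17) (20,4) (23,6) (23,21) (19,24)]:
  edge (16,17)–(20,4): clear
  edge (20,4)–(23,6): clear
  edge (23,6)–(23,21): clear
  edge (23,21)–(19,24): crosses AB
  edge (19,24)–(16,17): crosses AB
  → BLOCKED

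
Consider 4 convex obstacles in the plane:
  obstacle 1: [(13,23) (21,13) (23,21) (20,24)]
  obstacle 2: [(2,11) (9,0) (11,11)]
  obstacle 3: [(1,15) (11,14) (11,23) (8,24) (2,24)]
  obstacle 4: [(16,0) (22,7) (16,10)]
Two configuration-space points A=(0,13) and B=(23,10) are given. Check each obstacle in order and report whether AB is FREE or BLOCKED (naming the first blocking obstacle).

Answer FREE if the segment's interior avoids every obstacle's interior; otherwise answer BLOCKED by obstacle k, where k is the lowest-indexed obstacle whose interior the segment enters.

Obstacle 1 [(13,23) (21,13) (23,21) (20,24)]:
  edge (13,23)–(21,13): clear
  edge (21,13)–(23,21): clear
  edge (23,21)–(20,24): clear
  edge (20,24)–(13,23): clear
  midpoint (23/2,23/2) outside
  → clear
Obstacle 2 [(2,11) (9,0) (11,11)]:
  edge (2,11)–(9,0): clear
  edge (9,0)–(11,11): clear
  edge (11,11)–(2,11): clear
  midpoint (23/2,23/2) outside
  → clear
Obstacle 3 [(1,15) (11,14) (11,23) (8,24) (2,24)]:
  edge (1,15)–(11,14): clear
  edge (11,14)–(11,23): clear
  edge (11,23)–(8,24): clear
  edge (8,24)–(2,24): clear
  edge (2,24)–(1,15): clear
  midpoint (23/2,23/2) outside
  → clear
Obstacle 4 [(16,0) (22,7) (16,10)]:
  edge (16,0)–(22,7): clear
  edge (22,7)–(16,10): clear
  edge (16,10)–(16,0): clear
  midpoint (23/2,23/2) outside
  → clear

FREE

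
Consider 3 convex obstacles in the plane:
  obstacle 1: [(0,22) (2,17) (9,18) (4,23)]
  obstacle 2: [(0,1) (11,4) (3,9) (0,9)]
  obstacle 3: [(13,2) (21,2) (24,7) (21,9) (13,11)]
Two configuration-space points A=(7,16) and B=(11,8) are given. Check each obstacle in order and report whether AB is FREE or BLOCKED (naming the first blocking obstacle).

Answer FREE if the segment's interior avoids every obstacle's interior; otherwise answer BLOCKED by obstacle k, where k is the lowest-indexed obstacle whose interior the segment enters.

FREE

Obstacle 1 [(0,22) (2,17) (9,18) (4,23)]:
  edge (0,22)–(2,17): clear
  edge (2,17)–(9,18): clear
  edge (9,18)–(4,23): clear
  edge (4,23)–(0,22): clear
  midpoint (9,12) outside
  → clear
Obstacle 2 [(0,1) (11,4) (3,9) (0,9)]:
  edge (0,1)–(11,4): clear
  edge (11,4)–(3,9): clear
  edge (3,9)–(0,9): clear
  edge (0,9)–(0,1): clear
  midpoint (9,12) outside
  → clear
Obstacle 3 [(13,2) (21,2) (24,7) (21,9) (13,11)]:
  edge (13,2)–(21,2): clear
  edge (21,2)–(24,7): clear
  edge (24,7)–(21,9): clear
  edge (21,9)–(13,11): clear
  edge (13,11)–(13,2): clear
  midpoint (9,12) outside
  → clear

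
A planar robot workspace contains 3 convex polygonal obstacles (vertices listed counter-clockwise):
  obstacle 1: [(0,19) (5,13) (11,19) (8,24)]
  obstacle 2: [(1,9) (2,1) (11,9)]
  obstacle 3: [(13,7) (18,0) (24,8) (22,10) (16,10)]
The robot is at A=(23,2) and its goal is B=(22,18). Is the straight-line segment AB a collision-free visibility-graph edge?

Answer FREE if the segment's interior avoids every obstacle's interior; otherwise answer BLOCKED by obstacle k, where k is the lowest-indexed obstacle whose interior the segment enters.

BLOCKED by obstacle 3

Obstacle 1 [(0,19) (5,13) (11,19) (8,24)]:
  edge (0,19)–(5,13): clear
  edge (5,13)–(11,19): clear
  edge (11,19)–(8,24): clear
  edge (8,24)–(0,19): clear
  midpoint (45/2,10) outside
  → clear
Obstacle 2 [(1,9) (2,1) (11,9)]:
  edge (1,9)–(2,1): clear
  edge (2,1)–(11,9): clear
  edge (11,9)–(1,9): clear
  midpoint (45/2,10) outside
  → clear
Obstacle 3 [(13,7) (18,0) (24,8) (22,10) (16,10)]:
  edge (13,7)–(18,0): clear
  edge (18,0)–(24,8): crosses AB
  edge (24,8)–(22,10): crosses AB
  edge (22,10)–(16,10): clear
  edge (16,10)–(13,7): clear
  → BLOCKED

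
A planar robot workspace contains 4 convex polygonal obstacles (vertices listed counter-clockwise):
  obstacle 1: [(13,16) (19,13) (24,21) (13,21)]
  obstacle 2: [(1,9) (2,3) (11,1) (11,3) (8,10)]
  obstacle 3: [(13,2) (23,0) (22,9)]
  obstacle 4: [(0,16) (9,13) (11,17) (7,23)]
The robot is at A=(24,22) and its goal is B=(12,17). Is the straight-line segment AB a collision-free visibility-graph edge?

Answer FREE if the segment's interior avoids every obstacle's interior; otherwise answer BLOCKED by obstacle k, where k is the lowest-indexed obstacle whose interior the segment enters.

Obstacle 1 [(13,16) (19,13) (24,21) (13,21)]:
  edge (13,16)–(19,13): clear
  edge (19,13)–(24,21): clear
  edge (24,21)–(13,21): crosses AB
  edge (13,21)–(13,16): crosses AB
  → BLOCKED
Obstacle 2 [(1,9) (2,3) (11,1) (11,3) (8,10)]:
  edge (1,9)–(2,3): clear
  edge (2,3)–(11,1): clear
  edge (11,1)–(11,3): clear
  edge (11,3)–(8,10): clear
  edge (8,10)–(1,9): clear
  midpoint (18,39/2) outside
  → clear
Obstacle 3 [(13,2) (23,0) (22,9)]:
  edge (13,2)–(23,0): clear
  edge (23,0)–(22,9): clear
  edge (22,9)–(13,2): clear
  midpoint (18,39/2) outside
  → clear
Obstacle 4 [(0,16) (9,13) (11,17) (7,23)]:
  edge (0,16)–(9,13): clear
  edge (9,13)–(11,17): clear
  edge (11,17)–(7,23): clear
  edge (7,23)–(0,16): clear
  midpoint (18,39/2) outside
  → clear

BLOCKED by obstacle 1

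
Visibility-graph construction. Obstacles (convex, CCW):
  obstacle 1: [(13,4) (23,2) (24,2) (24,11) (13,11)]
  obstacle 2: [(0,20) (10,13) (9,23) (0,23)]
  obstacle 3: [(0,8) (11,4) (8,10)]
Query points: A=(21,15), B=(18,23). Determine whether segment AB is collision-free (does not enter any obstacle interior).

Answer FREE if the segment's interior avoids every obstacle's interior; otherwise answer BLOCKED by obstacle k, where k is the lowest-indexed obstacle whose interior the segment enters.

Obstacle 1 [(13,4) (23,2) (24,2) (24,11) (13,11)]:
  edge (13,4)–(23,2): clear
  edge (23,2)–(24,2): clear
  edge (24,2)–(24,11): clear
  edge (24,11)–(13,11): clear
  edge (13,11)–(13,4): clear
  midpoint (39/2,19) outside
  → clear
Obstacle 2 [(0,20) (10,13) (9,23) (0,23)]:
  edge (0,20)–(10,13): clear
  edge (10,13)–(9,23): clear
  edge (9,23)–(0,23): clear
  edge (0,23)–(0,20): clear
  midpoint (39/2,19) outside
  → clear
Obstacle 3 [(0,8) (11,4) (8,10)]:
  edge (0,8)–(11,4): clear
  edge (11,4)–(8,10): clear
  edge (8,10)–(0,8): clear
  midpoint (39/2,19) outside
  → clear

FREE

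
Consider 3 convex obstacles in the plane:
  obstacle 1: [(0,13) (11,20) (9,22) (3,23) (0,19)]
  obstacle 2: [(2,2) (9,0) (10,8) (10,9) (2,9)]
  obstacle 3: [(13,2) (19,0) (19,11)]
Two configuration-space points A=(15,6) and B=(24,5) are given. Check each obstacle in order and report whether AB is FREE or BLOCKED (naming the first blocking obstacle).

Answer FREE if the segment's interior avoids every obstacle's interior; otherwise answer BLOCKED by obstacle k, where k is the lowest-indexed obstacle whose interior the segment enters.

Obstacle 1 [(0,13) (11,20) (9,22) (3,23) (0,19)]:
  edge (0,13)–(11,20): clear
  edge (11,20)–(9,22): clear
  edge (9,22)–(3,23): clear
  edge (3,23)–(0,19): clear
  edge (0,19)–(0,13): clear
  midpoint (39/2,11/2) outside
  → clear
Obstacle 2 [(2,2) (9,0) (10,8) (10,9) (2,9)]:
  edge (2,2)–(9,0): clear
  edge (9,0)–(10,8): clear
  edge (10,8)–(10,9): clear
  edge (10,9)–(2,9): clear
  edge (2,9)–(2,2): clear
  midpoint (39/2,11/2) outside
  → clear
Obstacle 3 [(13,2) (19,0) (19,11)]:
  edge (13,2)–(19,0): clear
  edge (19,0)–(19,11): crosses AB
  edge (19,11)–(13,2): crosses AB
  → BLOCKED

BLOCKED by obstacle 3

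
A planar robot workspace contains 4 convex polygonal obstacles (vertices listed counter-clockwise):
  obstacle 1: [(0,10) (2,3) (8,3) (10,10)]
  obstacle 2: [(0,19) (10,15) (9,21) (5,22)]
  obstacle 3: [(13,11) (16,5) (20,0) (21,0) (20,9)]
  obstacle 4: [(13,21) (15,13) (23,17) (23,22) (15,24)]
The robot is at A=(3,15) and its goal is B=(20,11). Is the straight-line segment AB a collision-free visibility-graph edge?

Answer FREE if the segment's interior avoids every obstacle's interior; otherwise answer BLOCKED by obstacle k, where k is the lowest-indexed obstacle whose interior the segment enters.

FREE

Obstacle 1 [(0,10) (2,3) (8,3) (10,10)]:
  edge (0,10)–(2,3): clear
  edge (2,3)–(8,3): clear
  edge (8,3)–(10,10): clear
  edge (10,10)–(0,10): clear
  midpoint (23/2,13) outside
  → clear
Obstacle 2 [(0,19) (10,15) (9,21) (5,22)]:
  edge (0,19)–(10,15): clear
  edge (10,15)–(9,21): clear
  edge (9,21)–(5,22): clear
  edge (5,22)–(0,19): clear
  midpoint (23/2,13) outside
  → clear
Obstacle 3 [(13,11) (16,5) (20,0) (21,0) (20,9)]:
  edge (13,11)–(16,5): clear
  edge (16,5)–(20,0): clear
  edge (20,0)–(21,0): clear
  edge (21,0)–(20,9): clear
  edge (20,9)–(13,11): clear
  midpoint (23/2,13) outside
  → clear
Obstacle 4 [(13,21) (15,13) (23,17) (23,22) (15,24)]:
  edge (13,21)–(15,13): clear
  edge (15,13)–(23,17): clear
  edge (23,17)–(23,22): clear
  edge (23,22)–(15,24): clear
  edge (15,24)–(13,21): clear
  midpoint (23/2,13) outside
  → clear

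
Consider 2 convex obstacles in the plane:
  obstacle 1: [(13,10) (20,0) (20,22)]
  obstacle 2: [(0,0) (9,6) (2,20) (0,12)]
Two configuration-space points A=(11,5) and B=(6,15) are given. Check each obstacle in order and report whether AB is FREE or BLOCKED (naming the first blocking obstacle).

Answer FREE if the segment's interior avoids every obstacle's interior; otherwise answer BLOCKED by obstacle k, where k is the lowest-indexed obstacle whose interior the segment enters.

FREE

Obstacle 1 [(13,10) (20,0) (20,22)]:
  edge (13,10)–(20,0): clear
  edge (20,0)–(20,22): clear
  edge (20,22)–(13,10): clear
  midpoint (17/2,10) outside
  → clear
Obstacle 2 [(0,0) (9,6) (2,20) (0,12)]:
  edge (0,0)–(9,6): clear
  edge (9,6)–(2,20): clear
  edge (2,20)–(0,12): clear
  edge (0,12)–(0,0): clear
  midpoint (17/2,10) outside
  → clear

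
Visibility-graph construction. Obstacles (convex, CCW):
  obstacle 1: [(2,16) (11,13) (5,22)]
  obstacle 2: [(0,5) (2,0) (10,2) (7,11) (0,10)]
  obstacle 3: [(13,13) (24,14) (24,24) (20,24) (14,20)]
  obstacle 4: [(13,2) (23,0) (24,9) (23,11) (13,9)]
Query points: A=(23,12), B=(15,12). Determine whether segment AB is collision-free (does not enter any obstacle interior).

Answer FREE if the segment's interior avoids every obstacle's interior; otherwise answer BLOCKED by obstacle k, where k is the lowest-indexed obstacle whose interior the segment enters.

FREE

Obstacle 1 [(2,16) (11,13) (5,22)]:
  edge (2,16)–(11,13): clear
  edge (11,13)–(5,22): clear
  edge (5,22)–(2,16): clear
  midpoint (19,12) outside
  → clear
Obstacle 2 [(0,5) (2,0) (10,2) (7,11) (0,10)]:
  edge (0,5)–(2,0): clear
  edge (2,0)–(10,2): clear
  edge (10,2)–(7,11): clear
  edge (7,11)–(0,10): clear
  edge (0,10)–(0,5): clear
  midpoint (19,12) outside
  → clear
Obstacle 3 [(13,13) (24,14) (24,24) (20,24) (14,20)]:
  edge (13,13)–(24,14): clear
  edge (24,14)–(24,24): clear
  edge (24,24)–(20,24): clear
  edge (20,24)–(14,20): clear
  edge (14,20)–(13,13): clear
  midpoint (19,12) outside
  → clear
Obstacle 4 [(13,2) (23,0) (24,9) (23,11) (13,9)]:
  edge (13,2)–(23,0): clear
  edge (23,0)–(24,9): clear
  edge (24,9)–(23,11): clear
  edge (23,11)–(13,9): clear
  edge (13,9)–(13,2): clear
  midpoint (19,12) outside
  → clear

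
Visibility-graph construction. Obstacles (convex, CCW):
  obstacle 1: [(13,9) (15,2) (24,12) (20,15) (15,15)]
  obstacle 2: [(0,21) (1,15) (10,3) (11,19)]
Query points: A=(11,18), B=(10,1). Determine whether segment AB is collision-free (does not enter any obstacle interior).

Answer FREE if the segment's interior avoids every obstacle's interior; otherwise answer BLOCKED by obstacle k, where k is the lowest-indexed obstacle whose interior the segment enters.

Obstacle 1 [(13,9) (15,2) (24,12) (20,15) (15,15)]:
  edge (13,9)–(15,2): clear
  edge (15,2)–(24,12): clear
  edge (24,12)–(20,15): clear
  edge (20,15)–(15,15): clear
  edge (15,15)–(13,9): clear
  midpoint (21/2,19/2) outside
  → clear
Obstacle 2 [(0,21) (1,15) (10,3) (11,19)]:
  edge (0,21)–(1,15): clear
  edge (1,15)–(10,3): clear
  edge (10,3)–(11,19): clear
  edge (11,19)–(0,21): clear
  midpoint (21/2,19/2) outside
  → clear

FREE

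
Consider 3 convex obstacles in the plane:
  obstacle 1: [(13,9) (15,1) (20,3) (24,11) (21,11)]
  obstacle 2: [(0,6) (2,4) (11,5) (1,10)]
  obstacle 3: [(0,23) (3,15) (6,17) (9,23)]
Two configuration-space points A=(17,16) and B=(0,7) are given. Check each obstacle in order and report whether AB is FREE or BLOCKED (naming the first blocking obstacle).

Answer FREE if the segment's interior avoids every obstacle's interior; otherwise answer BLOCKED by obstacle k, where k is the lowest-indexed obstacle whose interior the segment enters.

BLOCKED by obstacle 2

Obstacle 1 [(13,9) (15,1) (20,3) (24,11) (21,11)]:
  edge (13,9)–(15,1): clear
  edge (15,1)–(20,3): clear
  edge (20,3)–(24,11): clear
  edge (24,11)–(21,11): clear
  edge (21,11)–(13,9): clear
  midpoint (17/2,23/2) outside
  → clear
Obstacle 2 [(0,6) (2,4) (11,5) (1,10)]:
  edge (0,6)–(2,4): clear
  edge (2,4)–(11,5): clear
  edge (11,5)–(1,10): crosses AB
  edge (1,10)–(0,6): crosses AB
  → BLOCKED
Obstacle 3 [(0,23) (3,15) (6,17) (9,23)]:
  edge (0,23)–(3,15): clear
  edge (3,15)–(6,17): clear
  edge (6,17)–(9,23): clear
  edge (9,23)–(0,23): clear
  midpoint (17/2,23/2) outside
  → clear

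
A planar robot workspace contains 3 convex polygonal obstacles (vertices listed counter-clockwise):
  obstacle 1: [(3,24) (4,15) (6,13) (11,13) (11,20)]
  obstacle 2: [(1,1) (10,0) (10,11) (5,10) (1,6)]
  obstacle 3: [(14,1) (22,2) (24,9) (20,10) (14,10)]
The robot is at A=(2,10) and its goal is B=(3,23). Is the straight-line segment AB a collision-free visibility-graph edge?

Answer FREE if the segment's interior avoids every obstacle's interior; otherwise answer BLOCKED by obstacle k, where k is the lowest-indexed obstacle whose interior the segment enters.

Obstacle 1 [(3,24) (4,15) (6,13) (11,13) (11,20)]:
  edge (3,24)–(4,15): clear
  edge (4,15)–(6,13): clear
  edge (6,13)–(11,13): clear
  edge (11,13)–(11,20): clear
  edge (11,20)–(3,24): clear
  midpoint (5/2,33/2) outside
  → clear
Obstacle 2 [(1,1) (10,0) (10,11) (5,10) (1,6)]:
  edge (1,1)–(10,0): clear
  edge (10,0)–(10,11): clear
  edge (10,11)–(5,10): clear
  edge (5,10)–(1,6): clear
  edge (1,6)–(1,1): clear
  midpoint (5/2,33/2) outside
  → clear
Obstacle 3 [(14,1) (22,2) (24,9) (20,10) (14,10)]:
  edge (14,1)–(22,2): clear
  edge (22,2)–(24,9): clear
  edge (24,9)–(20,10): clear
  edge (20,10)–(14,10): clear
  edge (14,10)–(14,1): clear
  midpoint (5/2,33/2) outside
  → clear

FREE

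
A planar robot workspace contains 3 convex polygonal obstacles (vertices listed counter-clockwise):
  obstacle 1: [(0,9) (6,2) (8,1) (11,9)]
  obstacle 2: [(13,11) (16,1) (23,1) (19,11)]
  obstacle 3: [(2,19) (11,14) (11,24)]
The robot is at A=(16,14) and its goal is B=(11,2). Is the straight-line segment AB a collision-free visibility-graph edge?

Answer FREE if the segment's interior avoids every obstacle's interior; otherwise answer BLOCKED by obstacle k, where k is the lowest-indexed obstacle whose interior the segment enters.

BLOCKED by obstacle 2

Obstacle 1 [(0,9) (6,2) (8,1) (11,9)]:
  edge (0,9)–(6,2): clear
  edge (6,2)–(8,1): clear
  edge (8,1)–(11,9): clear
  edge (11,9)–(0,9): clear
  midpoint (27/2,8) outside
  → clear
Obstacle 2 [(13,11) (16,1) (23,1) (19,11)]:
  edge (13,11)–(16,1): crosses AB
  edge (16,1)–(23,1): clear
  edge (23,1)–(19,11): clear
  edge (19,11)–(13,11): crosses AB
  → BLOCKED
Obstacle 3 [(2,19) (11,14) (11,24)]:
  edge (2,19)–(11,14): clear
  edge (11,14)–(11,24): clear
  edge (11,24)–(2,19): clear
  midpoint (27/2,8) outside
  → clear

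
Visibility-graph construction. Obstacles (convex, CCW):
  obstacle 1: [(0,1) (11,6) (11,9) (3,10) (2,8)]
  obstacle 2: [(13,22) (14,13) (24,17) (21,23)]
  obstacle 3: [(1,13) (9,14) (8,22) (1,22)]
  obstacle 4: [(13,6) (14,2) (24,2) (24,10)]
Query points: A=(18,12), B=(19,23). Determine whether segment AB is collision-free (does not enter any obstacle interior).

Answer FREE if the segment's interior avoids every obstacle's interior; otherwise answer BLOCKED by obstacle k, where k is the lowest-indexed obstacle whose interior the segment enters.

BLOCKED by obstacle 2

Obstacle 1 [(0,1) (11,6) (11,9) (3,10) (2,8)]:
  edge (0,1)–(11,6): clear
  edge (11,6)–(11,9): clear
  edge (11,9)–(3,10): clear
  edge (3,10)–(2,8): clear
  edge (2,8)–(0,1): clear
  midpoint (37/2,35/2) outside
  → clear
Obstacle 2 [(13,22) (14,13) (24,17) (21,23)]:
  edge (13,22)–(14,13): clear
  edge (14,13)–(24,17): crosses AB
  edge (24,17)–(21,23): clear
  edge (21,23)–(13,22): crosses AB
  → BLOCKED
Obstacle 3 [(1,13) (9,14) (8,22) (1,22)]:
  edge (1,13)–(9,14): clear
  edge (9,14)–(8,22): clear
  edge (8,22)–(1,22): clear
  edge (1,22)–(1,13): clear
  midpoint (37/2,35/2) outside
  → clear
Obstacle 4 [(13,6) (14,2) (24,2) (24,10)]:
  edge (13,6)–(14,2): clear
  edge (14,2)–(24,2): clear
  edge (24,2)–(24,10): clear
  edge (24,10)–(13,6): clear
  midpoint (37/2,35/2) outside
  → clear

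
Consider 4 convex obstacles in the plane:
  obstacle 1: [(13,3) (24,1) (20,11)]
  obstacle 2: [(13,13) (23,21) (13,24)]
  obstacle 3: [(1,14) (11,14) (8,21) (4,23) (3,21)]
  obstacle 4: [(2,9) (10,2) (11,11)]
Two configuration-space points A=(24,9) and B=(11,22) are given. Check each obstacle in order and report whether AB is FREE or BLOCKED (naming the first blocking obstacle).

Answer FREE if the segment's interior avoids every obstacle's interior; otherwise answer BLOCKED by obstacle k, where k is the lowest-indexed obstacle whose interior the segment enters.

BLOCKED by obstacle 2

Obstacle 1 [(13,3) (24,1) (20,11)]:
  edge (13,3)–(24,1): clear
  edge (24,1)–(20,11): clear
  edge (20,11)–(13,3): clear
  midpoint (35/2,31/2) outside
  → clear
Obstacle 2 [(13,13) (23,21) (13,24)]:
  edge (13,13)–(23,21): crosses AB
  edge (23,21)–(13,24): clear
  edge (13,24)–(13,13): crosses AB
  → BLOCKED
Obstacle 3 [(1,14) (11,14) (8,21) (4,23) (3,21)]:
  edge (1,14)–(11,14): clear
  edge (11,14)–(8,21): clear
  edge (8,21)–(4,23): clear
  edge (4,23)–(3,21): clear
  edge (3,21)–(1,14): clear
  midpoint (35/2,31/2) outside
  → clear
Obstacle 4 [(2,9) (10,2) (11,11)]:
  edge (2,9)–(10,2): clear
  edge (10,2)–(11,11): clear
  edge (11,11)–(2,9): clear
  midpoint (35/2,31/2) outside
  → clear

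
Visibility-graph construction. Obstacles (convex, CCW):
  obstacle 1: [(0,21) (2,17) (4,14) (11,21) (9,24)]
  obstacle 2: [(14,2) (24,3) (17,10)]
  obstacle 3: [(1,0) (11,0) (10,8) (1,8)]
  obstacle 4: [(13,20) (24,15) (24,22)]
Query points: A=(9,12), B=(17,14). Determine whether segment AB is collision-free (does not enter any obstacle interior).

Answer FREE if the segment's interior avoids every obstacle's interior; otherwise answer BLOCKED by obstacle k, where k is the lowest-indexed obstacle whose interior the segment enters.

Obstacle 1 [(0,21) (2,17) (4,14) (11,21) (9,24)]:
  edge (0,21)–(2,17): clear
  edge (2,17)–(4,14): clear
  edge (4,14)–(11,21): clear
  edge (11,21)–(9,24): clear
  edge (9,24)–(0,21): clear
  midpoint (13,13) outside
  → clear
Obstacle 2 [(14,2) (24,3) (17,10)]:
  edge (14,2)–(24,3): clear
  edge (24,3)–(17,10): clear
  edge (17,10)–(14,2): clear
  midpoint (13,13) outside
  → clear
Obstacle 3 [(1,0) (11,0) (10,8) (1,8)]:
  edge (1,0)–(11,0): clear
  edge (11,0)–(10,8): clear
  edge (10,8)–(1,8): clear
  edge (1,8)–(1,0): clear
  midpoint (13,13) outside
  → clear
Obstacle 4 [(13,20) (24,15) (24,22)]:
  edge (13,20)–(24,15): clear
  edge (24,15)–(24,22): clear
  edge (24,22)–(13,20): clear
  midpoint (13,13) outside
  → clear

FREE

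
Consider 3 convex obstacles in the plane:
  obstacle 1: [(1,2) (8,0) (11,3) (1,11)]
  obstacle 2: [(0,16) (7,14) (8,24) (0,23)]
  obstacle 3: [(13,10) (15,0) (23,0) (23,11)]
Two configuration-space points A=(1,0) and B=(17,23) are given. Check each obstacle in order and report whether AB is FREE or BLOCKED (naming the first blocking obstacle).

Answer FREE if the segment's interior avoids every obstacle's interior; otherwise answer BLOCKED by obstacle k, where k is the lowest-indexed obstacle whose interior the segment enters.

BLOCKED by obstacle 1

Obstacle 1 [(1,2) (8,0) (11,3) (1,11)]:
  edge (1,2)–(8,0): crosses AB
  edge (8,0)–(11,3): clear
  edge (11,3)–(1,11): crosses AB
  edge (1,11)–(1,2): clear
  → BLOCKED
Obstacle 2 [(0,16) (7,14) (8,24) (0,23)]:
  edge (0,16)–(7,14): clear
  edge (7,14)–(8,24): clear
  edge (8,24)–(0,23): clear
  edge (0,23)–(0,16): clear
  midpoint (9,23/2) outside
  → clear
Obstacle 3 [(13,10) (15,0) (23,0) (23,11)]:
  edge (13,10)–(15,0): clear
  edge (15,0)–(23,0): clear
  edge (23,0)–(23,11): clear
  edge (23,11)–(13,10): clear
  midpoint (9,23/2) outside
  → clear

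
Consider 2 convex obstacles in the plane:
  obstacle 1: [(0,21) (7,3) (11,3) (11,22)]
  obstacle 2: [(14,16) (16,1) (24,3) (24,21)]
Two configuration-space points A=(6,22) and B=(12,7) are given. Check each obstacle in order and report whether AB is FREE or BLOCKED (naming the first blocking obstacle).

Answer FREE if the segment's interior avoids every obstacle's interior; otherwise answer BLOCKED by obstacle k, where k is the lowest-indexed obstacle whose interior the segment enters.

BLOCKED by obstacle 1

Obstacle 1 [(0,21) (7,3) (11,3) (11,22)]:
  edge (0,21)–(7,3): clear
  edge (7,3)–(11,3): clear
  edge (11,3)–(11,22): crosses AB
  edge (11,22)–(0,21): crosses AB
  → BLOCKED
Obstacle 2 [(14,16) (16,1) (24,3) (24,21)]:
  edge (14,16)–(16,1): clear
  edge (16,1)–(24,3): clear
  edge (24,3)–(24,21): clear
  edge (24,21)–(14,16): clear
  midpoint (9,29/2) outside
  → clear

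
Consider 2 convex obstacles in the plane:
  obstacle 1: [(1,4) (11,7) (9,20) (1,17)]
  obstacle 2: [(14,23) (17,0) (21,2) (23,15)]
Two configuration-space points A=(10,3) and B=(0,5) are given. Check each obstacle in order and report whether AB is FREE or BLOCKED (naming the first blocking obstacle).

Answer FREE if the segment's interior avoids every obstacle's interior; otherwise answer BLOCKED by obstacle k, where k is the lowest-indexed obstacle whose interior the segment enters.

BLOCKED by obstacle 1

Obstacle 1 [(1,4) (11,7) (9,20) (1,17)]:
  edge (1,4)–(11,7): crosses AB
  edge (11,7)–(9,20): clear
  edge (9,20)–(1,17): clear
  edge (1,17)–(1,4): crosses AB
  → BLOCKED
Obstacle 2 [(14,23) (17,0) (21,2) (23,15)]:
  edge (14,23)–(17,0): clear
  edge (17,0)–(21,2): clear
  edge (21,2)–(23,15): clear
  edge (23,15)–(14,23): clear
  midpoint (5,4) outside
  → clear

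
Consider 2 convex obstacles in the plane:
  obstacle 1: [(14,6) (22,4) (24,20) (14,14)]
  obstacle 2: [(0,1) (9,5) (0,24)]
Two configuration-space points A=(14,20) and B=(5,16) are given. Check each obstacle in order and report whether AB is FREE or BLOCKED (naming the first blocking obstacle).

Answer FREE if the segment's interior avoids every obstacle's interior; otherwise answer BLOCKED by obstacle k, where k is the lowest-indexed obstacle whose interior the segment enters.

Obstacle 1 [(14,6) (22,4) (24,20) (14,14)]:
  edge (14,6)–(22,4): clear
  edge (22,4)–(24,20): clear
  edge (24,20)–(14,14): clear
  edge (14,14)–(14,6): clear
  midpoint (19/2,18) outside
  → clear
Obstacle 2 [(0,1) (9,5) (0,24)]:
  edge (0,1)–(9,5): clear
  edge (9,5)–(0,24): clear
  edge (0,24)–(0,1): clear
  midpoint (19/2,18) outside
  → clear

FREE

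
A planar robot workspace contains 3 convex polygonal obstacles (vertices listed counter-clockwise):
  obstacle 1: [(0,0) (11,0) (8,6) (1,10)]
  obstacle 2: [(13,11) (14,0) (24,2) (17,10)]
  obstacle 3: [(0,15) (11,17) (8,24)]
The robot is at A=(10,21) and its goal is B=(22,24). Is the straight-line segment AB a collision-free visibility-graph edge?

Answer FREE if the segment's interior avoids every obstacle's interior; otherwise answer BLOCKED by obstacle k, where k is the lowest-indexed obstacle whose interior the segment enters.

FREE

Obstacle 1 [(0,0) (11,0) (8,6) (1,10)]:
  edge (0,0)–(11,0): clear
  edge (11,0)–(8,6): clear
  edge (8,6)–(1,10): clear
  edge (1,10)–(0,0): clear
  midpoint (16,45/2) outside
  → clear
Obstacle 2 [(13,11) (14,0) (24,2) (17,10)]:
  edge (13,11)–(14,0): clear
  edge (14,0)–(24,2): clear
  edge (24,2)–(17,10): clear
  edge (17,10)–(13,11): clear
  midpoint (16,45/2) outside
  → clear
Obstacle 3 [(0,15) (11,17) (8,24)]:
  edge (0,15)–(11,17): clear
  edge (11,17)–(8,24): clear
  edge (8,24)–(0,15): clear
  midpoint (16,45/2) outside
  → clear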